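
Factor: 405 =3^4*5^1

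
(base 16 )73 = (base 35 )3a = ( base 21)5A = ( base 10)115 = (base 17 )6d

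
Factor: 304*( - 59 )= - 17936 = - 2^4*19^1 * 59^1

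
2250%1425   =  825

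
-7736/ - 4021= 7736/4021 = 1.92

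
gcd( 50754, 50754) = 50754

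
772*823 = 635356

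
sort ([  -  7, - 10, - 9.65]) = [- 10, - 9.65, -7 ]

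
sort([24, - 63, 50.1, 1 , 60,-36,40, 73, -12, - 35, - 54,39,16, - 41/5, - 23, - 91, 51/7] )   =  [ - 91, - 63, - 54 , - 36, - 35,-23, - 12 , - 41/5,1, 51/7 , 16 , 24,39, 40,  50.1, 60,  73 ]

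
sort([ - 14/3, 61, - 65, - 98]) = [ - 98 , - 65, - 14/3, 61 ] 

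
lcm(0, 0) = 0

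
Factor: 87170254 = 2^1*17^1*223^1*11497^1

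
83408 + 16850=100258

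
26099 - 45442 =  - 19343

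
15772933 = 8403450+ 7369483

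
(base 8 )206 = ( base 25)59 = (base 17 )7f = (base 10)134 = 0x86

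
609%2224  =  609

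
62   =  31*2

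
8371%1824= 1075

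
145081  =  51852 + 93229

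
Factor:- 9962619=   -  3^1*3320873^1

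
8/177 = 8/177 = 0.05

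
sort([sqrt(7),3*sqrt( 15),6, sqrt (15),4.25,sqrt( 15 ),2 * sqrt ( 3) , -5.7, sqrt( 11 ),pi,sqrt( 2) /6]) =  [ - 5.7,sqrt(2) /6,sqrt( 7), pi,sqrt(11), 2 * sqrt(3), sqrt (15 ), sqrt(15), 4.25, 6,3*sqrt(15)]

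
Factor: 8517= 3^1*17^1*167^1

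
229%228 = 1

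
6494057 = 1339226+5154831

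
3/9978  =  1/3326 = 0.00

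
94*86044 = 8088136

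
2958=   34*87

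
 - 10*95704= - 957040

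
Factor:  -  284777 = -284777^1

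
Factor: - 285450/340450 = -519/619 = - 3^1*173^1*619^(-1) 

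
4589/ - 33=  - 140 + 31/33 =- 139.06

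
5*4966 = 24830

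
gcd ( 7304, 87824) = 88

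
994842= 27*36846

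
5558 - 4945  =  613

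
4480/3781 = 4480/3781 = 1.18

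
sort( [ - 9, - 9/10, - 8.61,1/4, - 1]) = [ - 9, - 8.61,-1 , - 9/10,1/4]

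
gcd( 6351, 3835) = 1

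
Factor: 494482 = 2^1*247241^1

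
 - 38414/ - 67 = 573 + 23/67 = 573.34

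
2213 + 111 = 2324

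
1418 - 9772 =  - 8354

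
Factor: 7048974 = 2^1*3^1*1174829^1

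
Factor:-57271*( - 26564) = 1521346844 =2^2*29^1*229^1*57271^1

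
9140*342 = 3125880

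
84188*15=1262820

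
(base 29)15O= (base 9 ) 1342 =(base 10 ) 1010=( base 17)387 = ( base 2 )1111110010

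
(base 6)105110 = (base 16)22c2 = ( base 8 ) 21302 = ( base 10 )8898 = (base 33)85L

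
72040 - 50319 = 21721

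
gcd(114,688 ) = 2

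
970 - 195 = 775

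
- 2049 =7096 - 9145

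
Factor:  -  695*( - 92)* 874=2^3* 5^1*19^1*23^2 *139^1 = 55883560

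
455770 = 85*5362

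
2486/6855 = 2486/6855 = 0.36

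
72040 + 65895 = 137935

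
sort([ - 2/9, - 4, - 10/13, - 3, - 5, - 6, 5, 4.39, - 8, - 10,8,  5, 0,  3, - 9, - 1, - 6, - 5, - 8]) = [ - 10 , - 9, -8, - 8, - 6, - 6, - 5, - 5, - 4, - 3, - 1, - 10/13, - 2/9, 0,3,4.39, 5 , 5,8] 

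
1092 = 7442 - 6350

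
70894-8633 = 62261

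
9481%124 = 57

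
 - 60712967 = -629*96523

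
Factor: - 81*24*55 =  -2^3*3^5*5^1*11^1 = - 106920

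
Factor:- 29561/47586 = -2^(  -  1 )*3^ ( - 1)*11^( - 1 )*41^1 = - 41/66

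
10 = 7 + 3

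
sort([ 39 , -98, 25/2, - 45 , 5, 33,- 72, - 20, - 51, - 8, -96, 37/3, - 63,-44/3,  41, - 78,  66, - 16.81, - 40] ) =[ - 98 , - 96 , - 78, - 72, - 63, - 51,- 45, - 40, -20 , - 16.81, - 44/3, - 8, 5 , 37/3, 25/2,33,  39,41,66]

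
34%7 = 6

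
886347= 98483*9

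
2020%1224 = 796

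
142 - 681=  - 539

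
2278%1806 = 472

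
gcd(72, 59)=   1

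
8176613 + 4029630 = 12206243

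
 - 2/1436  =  - 1/718 = - 0.00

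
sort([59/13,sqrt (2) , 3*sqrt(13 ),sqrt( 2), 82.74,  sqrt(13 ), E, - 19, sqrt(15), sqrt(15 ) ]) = [ - 19, sqrt(2),sqrt (2) , E, sqrt(13 ),  sqrt( 15 ),sqrt(15 ), 59/13,3*sqrt( 13), 82.74] 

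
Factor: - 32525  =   - 5^2 * 1301^1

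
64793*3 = 194379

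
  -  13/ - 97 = 13/97 = 0.13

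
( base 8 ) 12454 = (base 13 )260c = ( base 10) 5420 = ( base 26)80c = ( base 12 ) 3178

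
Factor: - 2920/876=-10/3 =- 2^1*3^( - 1)*5^1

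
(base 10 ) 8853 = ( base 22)I69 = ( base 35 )77X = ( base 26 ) d2d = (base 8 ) 21225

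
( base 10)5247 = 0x147F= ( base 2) 1010001111111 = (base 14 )1cab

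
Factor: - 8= - 2^3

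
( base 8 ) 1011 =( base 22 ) 11f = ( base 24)LH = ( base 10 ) 521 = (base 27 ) J8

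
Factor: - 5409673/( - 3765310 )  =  2^( -1)*5^ (-1 )*1307^1*4139^1*376531^( - 1 ) 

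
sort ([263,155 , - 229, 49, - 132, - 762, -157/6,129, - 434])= [-762, - 434, - 229  , - 132,  -  157/6, 49,129 , 155,263]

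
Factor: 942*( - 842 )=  - 2^2*3^1*157^1 * 421^1 = -793164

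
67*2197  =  147199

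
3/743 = 3/743 = 0.00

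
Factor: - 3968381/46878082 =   -  2^( - 1 )*47^(-1) * 149^( - 1)*3347^( - 1)*3968381^1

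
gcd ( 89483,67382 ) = 1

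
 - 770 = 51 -821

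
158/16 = 9 +7/8 = 9.88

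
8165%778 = 385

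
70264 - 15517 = 54747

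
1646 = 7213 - 5567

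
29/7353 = 29/7353 = 0.00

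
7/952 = 1/136= 0.01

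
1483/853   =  1  +  630/853 =1.74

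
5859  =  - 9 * ( - 651) 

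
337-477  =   - 140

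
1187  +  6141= 7328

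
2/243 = 2/243  =  0.01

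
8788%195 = 13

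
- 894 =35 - 929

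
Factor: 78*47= 2^1 *3^1*13^1*47^1 = 3666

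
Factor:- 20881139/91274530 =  - 2^( - 1)*5^ (-1)*17^( - 1)*73^1*286043^1*536909^( - 1 ) 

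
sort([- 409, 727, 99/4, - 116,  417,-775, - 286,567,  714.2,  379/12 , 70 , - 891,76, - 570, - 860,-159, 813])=[ - 891, -860, - 775,- 570, - 409,-286, - 159, - 116,99/4 , 379/12, 70, 76, 417,  567,714.2, 727,813]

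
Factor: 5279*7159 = 5279^1*7159^1 = 37792361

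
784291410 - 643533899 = 140757511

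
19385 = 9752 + 9633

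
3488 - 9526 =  - 6038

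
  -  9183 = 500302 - 509485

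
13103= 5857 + 7246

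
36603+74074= 110677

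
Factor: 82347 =3^1  *27449^1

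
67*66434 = 4451078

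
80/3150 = 8/315 = 0.03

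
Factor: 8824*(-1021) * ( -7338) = 2^4*3^1 * 1021^1*1103^1*1223^1 = 66110272752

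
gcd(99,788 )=1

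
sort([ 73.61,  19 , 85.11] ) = [19,  73.61, 85.11 ] 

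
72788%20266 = 11990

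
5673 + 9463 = 15136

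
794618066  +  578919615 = 1373537681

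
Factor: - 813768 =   -  2^3*3^1*41^1*827^1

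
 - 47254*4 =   -  189016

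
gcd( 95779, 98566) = 1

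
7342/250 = 29+46/125= 29.37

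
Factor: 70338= 2^1*3^1*19^1*617^1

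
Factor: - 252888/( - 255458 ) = 492/497 = 2^2*3^1*7^(  -  1)*41^1 * 71^( - 1 )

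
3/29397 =1/9799  =  0.00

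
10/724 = 5/362 = 0.01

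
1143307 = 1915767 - 772460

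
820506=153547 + 666959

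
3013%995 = 28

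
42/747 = 14/249 = 0.06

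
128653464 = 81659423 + 46994041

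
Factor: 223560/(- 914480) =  - 2^(-1 )*3^5*7^( - 1) * 71^(  -  1 ) = -  243/994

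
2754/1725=918/575= 1.60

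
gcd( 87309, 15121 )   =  1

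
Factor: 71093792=2^5* 7^1*11^2*43^1*61^1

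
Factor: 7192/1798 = 2^2 =4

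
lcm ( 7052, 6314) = 543004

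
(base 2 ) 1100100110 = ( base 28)10M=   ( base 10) 806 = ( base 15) 38b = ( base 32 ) P6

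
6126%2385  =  1356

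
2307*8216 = 18954312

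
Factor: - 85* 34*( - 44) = 127160 = 2^3*5^1*11^1*17^2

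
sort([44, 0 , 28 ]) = [ 0 , 28, 44]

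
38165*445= 16983425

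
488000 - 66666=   421334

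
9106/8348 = 4553/4174 = 1.09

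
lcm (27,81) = 81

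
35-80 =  - 45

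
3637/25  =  3637/25 = 145.48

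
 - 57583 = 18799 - 76382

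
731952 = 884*828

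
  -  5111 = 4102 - 9213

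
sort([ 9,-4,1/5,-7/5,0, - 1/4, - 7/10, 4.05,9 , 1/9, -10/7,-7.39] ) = [ - 7.39,-4,-10/7, - 7/5,  -  7/10,- 1/4 , 0, 1/9,1/5,4.05,9, 9]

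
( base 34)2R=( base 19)50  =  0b1011111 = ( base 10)95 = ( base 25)3K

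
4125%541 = 338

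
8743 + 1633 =10376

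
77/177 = 77/177   =  0.44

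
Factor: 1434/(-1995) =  - 2^1*5^( - 1)*7^( - 1)*19^( - 1 )*239^1  =  - 478/665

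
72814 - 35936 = 36878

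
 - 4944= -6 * 824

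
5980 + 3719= 9699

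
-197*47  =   - 9259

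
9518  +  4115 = 13633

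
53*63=3339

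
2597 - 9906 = -7309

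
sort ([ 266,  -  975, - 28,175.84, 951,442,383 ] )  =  [ - 975, - 28,175.84 , 266, 383 , 442,951]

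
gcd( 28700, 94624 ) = 4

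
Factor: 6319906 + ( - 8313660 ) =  - 1993754 = -2^1*7^1*53^1*2687^1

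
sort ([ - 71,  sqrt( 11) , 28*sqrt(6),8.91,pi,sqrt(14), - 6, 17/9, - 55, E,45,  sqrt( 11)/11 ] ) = [ - 71,  -  55, - 6,sqrt ( 11)/11, 17/9,E,pi, sqrt(11),sqrt(14) , 8.91,45,28*sqrt( 6)]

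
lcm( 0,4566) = 0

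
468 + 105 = 573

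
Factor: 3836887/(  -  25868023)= -409^( -1)* 63247^( -1)* 3836887^1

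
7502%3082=1338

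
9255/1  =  9255= 9255.00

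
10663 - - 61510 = 72173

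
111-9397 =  - 9286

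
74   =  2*37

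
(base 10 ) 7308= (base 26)al2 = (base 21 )gc0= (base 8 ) 16214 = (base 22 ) f24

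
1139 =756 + 383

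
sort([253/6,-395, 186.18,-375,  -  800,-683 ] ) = [ - 800,-683, - 395, -375, 253/6, 186.18] 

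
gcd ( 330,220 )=110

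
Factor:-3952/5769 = -2^4*3^(  -  2 ) * 13^1*19^1 * 641^(-1)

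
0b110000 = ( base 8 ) 60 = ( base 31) 1H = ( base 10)48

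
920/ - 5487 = -1 + 4567/5487 = -  0.17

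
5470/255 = 1094/51 = 21.45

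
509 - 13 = 496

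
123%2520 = 123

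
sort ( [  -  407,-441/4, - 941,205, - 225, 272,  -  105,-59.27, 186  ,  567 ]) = [ - 941,-407,  -  225,-441/4, -105, - 59.27,186  ,  205,272,567]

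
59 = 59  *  1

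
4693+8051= 12744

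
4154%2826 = 1328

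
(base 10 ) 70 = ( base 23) 31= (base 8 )106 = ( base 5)240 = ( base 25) 2k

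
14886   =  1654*9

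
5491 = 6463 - 972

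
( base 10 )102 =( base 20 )52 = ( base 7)204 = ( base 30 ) 3C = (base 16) 66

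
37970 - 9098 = 28872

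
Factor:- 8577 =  - 3^2*953^1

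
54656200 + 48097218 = 102753418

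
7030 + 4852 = 11882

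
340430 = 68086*5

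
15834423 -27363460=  - 11529037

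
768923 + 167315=936238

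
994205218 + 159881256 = 1154086474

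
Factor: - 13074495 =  - 3^1*5^1* 7^1 * 239^1*521^1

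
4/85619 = 4/85619 = 0.00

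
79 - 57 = 22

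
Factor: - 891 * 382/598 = -170181/299 =- 3^4*11^1*13^( - 1) * 23^( - 1 )*191^1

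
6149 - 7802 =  -1653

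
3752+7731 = 11483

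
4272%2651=1621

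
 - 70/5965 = - 14/1193 = - 0.01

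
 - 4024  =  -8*503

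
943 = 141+802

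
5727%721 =680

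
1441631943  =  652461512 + 789170431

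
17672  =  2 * 8836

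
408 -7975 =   -  7567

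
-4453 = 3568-8021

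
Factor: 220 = 2^2 * 5^1 * 11^1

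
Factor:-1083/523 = -3^1*19^2* 523^( - 1 )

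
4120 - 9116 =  - 4996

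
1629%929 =700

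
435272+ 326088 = 761360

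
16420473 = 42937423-26516950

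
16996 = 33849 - 16853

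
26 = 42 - 16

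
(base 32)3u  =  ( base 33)3r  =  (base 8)176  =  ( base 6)330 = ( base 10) 126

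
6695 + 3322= 10017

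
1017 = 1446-429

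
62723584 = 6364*9856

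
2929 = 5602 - 2673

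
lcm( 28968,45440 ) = 2317440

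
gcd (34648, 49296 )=8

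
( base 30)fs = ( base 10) 478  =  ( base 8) 736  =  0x1DE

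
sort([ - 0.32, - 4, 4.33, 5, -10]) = [ - 10, - 4 , - 0.32, 4.33, 5]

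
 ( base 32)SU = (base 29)12R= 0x39e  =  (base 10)926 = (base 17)338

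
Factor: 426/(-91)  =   - 2^1*3^1 *7^( - 1)*13^( - 1 )*71^1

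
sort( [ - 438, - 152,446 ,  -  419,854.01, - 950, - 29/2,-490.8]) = [ - 950, - 490.8, - 438,-419,-152,  -  29/2,  446, 854.01 ] 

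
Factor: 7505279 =17^1* 149^1 * 2963^1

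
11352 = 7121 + 4231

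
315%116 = 83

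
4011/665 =6 + 3/95 = 6.03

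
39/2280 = 13/760 = 0.02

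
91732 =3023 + 88709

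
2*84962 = 169924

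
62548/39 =62548/39 = 1603.79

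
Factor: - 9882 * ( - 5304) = 52414128 = 2^4*3^5*13^1 * 17^1*61^1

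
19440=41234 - 21794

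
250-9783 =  - 9533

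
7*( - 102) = - 714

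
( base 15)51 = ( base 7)136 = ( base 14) 56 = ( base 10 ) 76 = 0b1001100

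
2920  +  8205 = 11125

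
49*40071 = 1963479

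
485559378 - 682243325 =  - 196683947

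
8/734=4/367 = 0.01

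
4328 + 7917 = 12245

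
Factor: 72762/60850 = 36381/30425 = 3^1*5^( - 2)*67^1*181^1 *1217^(-1 ) 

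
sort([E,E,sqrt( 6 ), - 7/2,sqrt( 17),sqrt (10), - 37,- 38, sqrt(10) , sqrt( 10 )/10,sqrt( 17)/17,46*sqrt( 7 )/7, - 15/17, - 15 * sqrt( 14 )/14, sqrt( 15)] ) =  [ - 38, - 37,  -  15  *  sqrt (14)/14,- 7/2, - 15/17, sqrt( 17)/17,sqrt( 10)/10,sqrt( 6 ),  E, E,  sqrt( 10), sqrt( 10 ),sqrt( 15), sqrt( 17), 46*sqrt( 7)/7]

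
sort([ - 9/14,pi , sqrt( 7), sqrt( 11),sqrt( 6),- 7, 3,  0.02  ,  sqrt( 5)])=[-7, - 9/14 , 0.02, sqrt( 5), sqrt(6 ),sqrt( 7), 3, pi,sqrt( 11) ] 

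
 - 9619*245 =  - 2356655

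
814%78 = 34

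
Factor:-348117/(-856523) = 3^1*7^1*11^2* 137^1*173^( - 1)*4951^( - 1) 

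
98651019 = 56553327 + 42097692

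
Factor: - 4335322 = - 2^1*2167661^1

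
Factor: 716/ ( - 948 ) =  - 3^( - 1)*79^( - 1)*179^1 = - 179/237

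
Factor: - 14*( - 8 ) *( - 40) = -2^7*5^1*7^1 = - 4480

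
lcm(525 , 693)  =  17325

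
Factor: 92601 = 3^2*10289^1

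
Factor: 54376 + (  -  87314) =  - 2^1*43^1*383^1 = -32938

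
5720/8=715 =715.00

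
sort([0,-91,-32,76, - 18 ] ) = [-91,-32, - 18 , 0 , 76 ] 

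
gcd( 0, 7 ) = 7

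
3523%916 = 775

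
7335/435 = 489/29 = 16.86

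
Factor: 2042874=2^1 * 3^3*37831^1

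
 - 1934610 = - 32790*59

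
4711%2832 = 1879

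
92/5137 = 92/5137=0.02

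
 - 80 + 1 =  - 79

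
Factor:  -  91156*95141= - 2^2*13^1 * 89^1*1069^1*1753^1  =  -  8672672996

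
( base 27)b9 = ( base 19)g2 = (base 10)306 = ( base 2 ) 100110010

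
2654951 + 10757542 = 13412493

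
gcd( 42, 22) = 2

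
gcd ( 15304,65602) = 2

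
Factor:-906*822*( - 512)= 381302784  =  2^11 * 3^2*137^1 * 151^1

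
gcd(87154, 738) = 2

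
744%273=198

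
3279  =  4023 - 744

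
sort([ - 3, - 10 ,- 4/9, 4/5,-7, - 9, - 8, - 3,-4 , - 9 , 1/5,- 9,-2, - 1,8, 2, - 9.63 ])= [  -  10,- 9.63,- 9,  -  9 , - 9,-8, - 7, - 4, - 3,-3, - 2,- 1, - 4/9, 1/5, 4/5,2 , 8]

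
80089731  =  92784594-12694863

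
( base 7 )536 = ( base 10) 272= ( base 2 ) 100010000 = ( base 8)420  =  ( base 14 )156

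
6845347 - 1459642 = 5385705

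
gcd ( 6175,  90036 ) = 1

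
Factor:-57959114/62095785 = -2^1* 3^( -1 )*5^( - 1)*89^1*239^( - 1) * 359^1*907^1*17321^(- 1 ) 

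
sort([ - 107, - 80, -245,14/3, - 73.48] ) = [ - 245, - 107, - 80, - 73.48, 14/3] 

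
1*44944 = 44944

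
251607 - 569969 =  - 318362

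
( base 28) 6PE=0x152a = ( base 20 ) dai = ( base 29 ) 6CO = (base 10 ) 5418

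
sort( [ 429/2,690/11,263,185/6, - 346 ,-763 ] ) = [ - 763, - 346, 185/6, 690/11 , 429/2,263 ]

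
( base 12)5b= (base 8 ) 107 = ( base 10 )71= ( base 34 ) 23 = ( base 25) 2l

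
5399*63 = 340137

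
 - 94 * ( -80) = 7520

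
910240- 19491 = 890749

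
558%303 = 255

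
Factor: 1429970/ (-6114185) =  - 285994/1222837 = - 2^1*7^( - 1 )  *11^( - 1 ) * 151^1*947^1*15881^( - 1)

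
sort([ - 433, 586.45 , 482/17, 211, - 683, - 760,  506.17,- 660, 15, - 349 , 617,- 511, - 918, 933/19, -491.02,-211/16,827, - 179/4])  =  [ - 918, - 760,- 683, - 660, - 511, - 491.02, - 433, - 349, - 179/4,-211/16,15, 482/17, 933/19 , 211,  506.17, 586.45, 617  ,  827] 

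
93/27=3+4/9 = 3.44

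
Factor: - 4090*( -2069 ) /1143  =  8462210/1143  =  2^1*3^( - 2)*5^1*127^( - 1 )*409^1*2069^1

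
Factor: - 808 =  - 2^3*101^1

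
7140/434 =16 + 14/31 = 16.45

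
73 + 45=118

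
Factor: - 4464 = - 2^4*3^2 * 31^1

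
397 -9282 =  - 8885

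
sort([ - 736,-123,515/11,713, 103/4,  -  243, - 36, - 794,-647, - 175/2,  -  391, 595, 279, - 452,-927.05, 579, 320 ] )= [-927.05 ,-794,  -  736, - 647, - 452,-391,-243,-123, - 175/2, - 36, 103/4, 515/11 , 279 , 320 , 579, 595,713]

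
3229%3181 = 48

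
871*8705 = 7582055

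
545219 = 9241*59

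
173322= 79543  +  93779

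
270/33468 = 45/5578  =  0.01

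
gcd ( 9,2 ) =1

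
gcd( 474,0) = 474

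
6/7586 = 3/3793  =  0.00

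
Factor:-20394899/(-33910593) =3^( - 1 )*7^1*181^1*769^( - 1)*14699^(-1 ) *16097^1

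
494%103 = 82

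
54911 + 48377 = 103288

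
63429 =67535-4106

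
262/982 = 131/491 = 0.27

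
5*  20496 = 102480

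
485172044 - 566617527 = -81445483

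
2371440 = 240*9881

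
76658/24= 38329/12 =3194.08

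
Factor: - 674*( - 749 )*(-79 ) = - 2^1*7^1 * 79^1*107^1 * 337^1=- 39881254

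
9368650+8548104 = 17916754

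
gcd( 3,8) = 1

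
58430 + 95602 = 154032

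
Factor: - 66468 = -2^2*3^1*29^1*191^1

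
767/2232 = 767/2232=0.34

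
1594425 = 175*9111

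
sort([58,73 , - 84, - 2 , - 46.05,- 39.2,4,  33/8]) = [ - 84,  -  46.05,-39.2 ,- 2,  4, 33/8,58, 73]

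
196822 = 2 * 98411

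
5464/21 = 260  +  4/21 = 260.19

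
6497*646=4197062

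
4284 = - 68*( - 63 ) 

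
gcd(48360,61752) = 744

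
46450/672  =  23225/336 = 69.12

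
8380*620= 5195600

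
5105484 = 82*62262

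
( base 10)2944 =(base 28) 3L4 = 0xb80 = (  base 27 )411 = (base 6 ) 21344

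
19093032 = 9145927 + 9947105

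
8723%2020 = 643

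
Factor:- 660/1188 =-5/9 = - 3^ ( -2 ) * 5^1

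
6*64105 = 384630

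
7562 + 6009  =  13571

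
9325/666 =14 + 1/666 = 14.00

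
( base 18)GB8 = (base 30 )5TK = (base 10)5390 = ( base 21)c4e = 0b1010100001110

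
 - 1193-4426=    - 5619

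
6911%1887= 1250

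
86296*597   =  51518712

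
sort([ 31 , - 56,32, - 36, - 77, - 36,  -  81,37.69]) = [  -  81, -77, - 56, - 36, - 36,31, 32 , 37.69 ]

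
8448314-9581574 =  - 1133260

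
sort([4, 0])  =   [0, 4 ]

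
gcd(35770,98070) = 70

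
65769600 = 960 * 68510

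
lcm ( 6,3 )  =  6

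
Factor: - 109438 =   -  2^1*7^1*7817^1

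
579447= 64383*9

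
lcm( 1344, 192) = 1344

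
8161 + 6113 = 14274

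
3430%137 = 5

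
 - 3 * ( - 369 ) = 1107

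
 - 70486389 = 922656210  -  993142599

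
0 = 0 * 67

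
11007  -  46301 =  -35294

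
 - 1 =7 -8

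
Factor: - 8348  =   - 2^2*2087^1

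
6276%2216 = 1844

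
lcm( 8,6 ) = 24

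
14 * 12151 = 170114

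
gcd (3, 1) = 1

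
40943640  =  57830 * 708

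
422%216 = 206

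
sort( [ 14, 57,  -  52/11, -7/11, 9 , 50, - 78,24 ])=[-78, - 52/11, - 7/11, 9, 14,  24,50, 57] 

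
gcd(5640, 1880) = 1880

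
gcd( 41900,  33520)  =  8380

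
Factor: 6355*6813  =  3^2 * 5^1*31^1*41^1 * 757^1=43296615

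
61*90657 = 5530077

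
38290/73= 38290/73  =  524.52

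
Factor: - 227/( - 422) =2^( - 1)*211^ ( - 1)*227^1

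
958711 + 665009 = 1623720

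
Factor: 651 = 3^1*7^1*31^1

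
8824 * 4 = 35296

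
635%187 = 74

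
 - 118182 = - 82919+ -35263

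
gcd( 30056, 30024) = 8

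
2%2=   0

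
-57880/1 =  - 57880=-57880.00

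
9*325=2925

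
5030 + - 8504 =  -3474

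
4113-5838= - 1725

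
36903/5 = 7380 + 3/5= 7380.60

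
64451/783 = 64451/783=82.31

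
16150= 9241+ 6909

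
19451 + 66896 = 86347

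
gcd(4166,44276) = 2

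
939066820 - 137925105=801141715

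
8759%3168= 2423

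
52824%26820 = 26004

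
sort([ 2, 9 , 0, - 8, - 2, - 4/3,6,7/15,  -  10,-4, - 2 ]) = [ - 10, - 8  ,  -  4,-2,  -  2,  -  4/3,0, 7/15, 2, 6,  9 ] 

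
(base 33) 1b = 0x2C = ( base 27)1H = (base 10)44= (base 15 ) 2e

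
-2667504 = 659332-3326836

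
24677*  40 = 987080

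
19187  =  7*2741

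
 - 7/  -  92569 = 7/92569 = 0.00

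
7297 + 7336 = 14633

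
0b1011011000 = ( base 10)728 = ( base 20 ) 1g8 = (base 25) 143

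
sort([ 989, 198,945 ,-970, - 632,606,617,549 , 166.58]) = [ - 970, - 632, 166.58,198, 549,  606,617,945,989] 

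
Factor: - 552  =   - 2^3*3^1*23^1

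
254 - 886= - 632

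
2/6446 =1/3223 = 0.00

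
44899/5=44899/5 = 8979.80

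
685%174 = 163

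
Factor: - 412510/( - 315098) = 415/317 = 5^1*83^1*317^( - 1)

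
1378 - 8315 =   -  6937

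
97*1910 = 185270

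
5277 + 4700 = 9977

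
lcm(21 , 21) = 21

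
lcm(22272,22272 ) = 22272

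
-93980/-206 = 46990/103= 456.21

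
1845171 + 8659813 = 10504984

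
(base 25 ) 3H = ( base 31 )2u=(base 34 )2O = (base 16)5C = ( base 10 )92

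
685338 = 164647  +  520691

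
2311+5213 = 7524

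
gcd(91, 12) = 1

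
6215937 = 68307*91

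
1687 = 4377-2690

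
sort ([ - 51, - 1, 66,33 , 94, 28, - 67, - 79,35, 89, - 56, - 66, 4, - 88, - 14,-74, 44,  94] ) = [ - 88, - 79,-74,  -  67, -66, - 56, - 51,  -  14, - 1, 4, 28, 33,35, 44, 66, 89 , 94,94 ] 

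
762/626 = 1+68/313 = 1.22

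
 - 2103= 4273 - 6376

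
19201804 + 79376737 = 98578541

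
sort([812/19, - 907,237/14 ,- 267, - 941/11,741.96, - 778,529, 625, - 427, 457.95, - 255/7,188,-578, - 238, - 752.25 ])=[ - 907, - 778, - 752.25, - 578, - 427, - 267, - 238, - 941/11, - 255/7, 237/14, 812/19, 188  ,  457.95,529, 625,741.96]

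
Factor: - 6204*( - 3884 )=2^4* 3^1 * 11^1*47^1 * 971^1 = 24096336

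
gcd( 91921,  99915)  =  1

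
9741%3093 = 462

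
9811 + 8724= 18535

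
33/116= 33/116 = 0.28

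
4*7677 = 30708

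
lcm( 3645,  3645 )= 3645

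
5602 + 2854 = 8456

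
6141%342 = 327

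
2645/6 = 440 + 5/6 = 440.83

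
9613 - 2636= 6977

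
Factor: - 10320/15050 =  - 2^3*3^1*5^( - 1)*7^( -1) = - 24/35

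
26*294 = 7644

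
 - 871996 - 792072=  - 1664068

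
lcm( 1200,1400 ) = 8400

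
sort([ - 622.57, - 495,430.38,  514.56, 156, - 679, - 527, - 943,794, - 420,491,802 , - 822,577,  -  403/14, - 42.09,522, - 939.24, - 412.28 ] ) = [ - 943, - 939.24, - 822, - 679, - 622.57 , - 527, - 495, - 420, - 412.28, - 42.09,- 403/14,156, 430.38, 491,514.56,522, 577,794,802]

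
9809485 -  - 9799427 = 19608912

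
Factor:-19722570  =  -2^1*3^1*5^1*7^1 * 19^1 * 4943^1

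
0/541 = 0 = 0.00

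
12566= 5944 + 6622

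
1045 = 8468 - 7423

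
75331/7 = 10761+4/7 = 10761.57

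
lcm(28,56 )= 56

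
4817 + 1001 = 5818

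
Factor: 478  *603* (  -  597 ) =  - 2^1*3^3*67^1*199^1 * 239^1  =  - 172075698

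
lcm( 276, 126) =5796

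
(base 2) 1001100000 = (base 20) 1a8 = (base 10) 608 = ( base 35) hd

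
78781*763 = 60109903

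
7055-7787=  - 732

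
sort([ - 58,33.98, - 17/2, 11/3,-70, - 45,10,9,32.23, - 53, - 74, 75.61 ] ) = [ - 74, - 70, - 58, - 53,-45, - 17/2, 11/3,  9, 10,  32.23,  33.98,75.61]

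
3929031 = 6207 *633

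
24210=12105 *2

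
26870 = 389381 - 362511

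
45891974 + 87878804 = 133770778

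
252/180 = 7/5 = 1.40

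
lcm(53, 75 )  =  3975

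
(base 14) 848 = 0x660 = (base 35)1bm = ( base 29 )1r8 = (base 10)1632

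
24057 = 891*27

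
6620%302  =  278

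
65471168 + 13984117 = 79455285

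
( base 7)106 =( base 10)55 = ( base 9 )61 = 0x37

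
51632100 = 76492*675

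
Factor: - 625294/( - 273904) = 347/152= 2^( - 3 )*19^( - 1 )*347^1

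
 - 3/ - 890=3/890 = 0.00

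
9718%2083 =1386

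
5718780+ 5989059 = 11707839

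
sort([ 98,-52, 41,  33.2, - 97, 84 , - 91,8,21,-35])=[ - 97,  -  91, - 52 ,-35,8, 21,33.2,41,84,  98]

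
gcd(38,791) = 1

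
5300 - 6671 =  - 1371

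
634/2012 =317/1006 =0.32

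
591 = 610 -19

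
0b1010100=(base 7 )150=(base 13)66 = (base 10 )84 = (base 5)314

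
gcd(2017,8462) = 1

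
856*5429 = 4647224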